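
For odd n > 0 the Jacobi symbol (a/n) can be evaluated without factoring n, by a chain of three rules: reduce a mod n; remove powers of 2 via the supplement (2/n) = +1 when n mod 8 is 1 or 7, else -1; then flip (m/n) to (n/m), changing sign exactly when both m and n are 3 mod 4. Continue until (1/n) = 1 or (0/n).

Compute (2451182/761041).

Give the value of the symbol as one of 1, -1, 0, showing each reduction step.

(2451182/761041): 2451182 mod 761041 = 168059, so (2451182/761041) = (168059/761041)
flip (168059/761041) -> (761041/168059): both odd, 168059 mod 4 = 3, 761041 mod 4 = 1, so the flip contributes +1; sign now +1
(761041/168059): 761041 mod 168059 = 88805, so (761041/168059) = (88805/168059)
flip (88805/168059) -> (168059/88805): both odd, 88805 mod 4 = 1, 168059 mod 4 = 3, so the flip contributes +1; sign now +1
(168059/88805): 168059 mod 88805 = 79254, so (168059/88805) = (79254/88805)
factor out 2^1: 79254 = 2^1·39627; with 88805 mod 8 = 5, (2/88805) = -1; sign now -1; continue with (39627/88805)
flip (39627/88805) -> (88805/39627): both odd, 39627 mod 4 = 3, 88805 mod 4 = 1, so the flip contributes +1; sign now -1
(88805/39627): 88805 mod 39627 = 9551, so (88805/39627) = (9551/39627)
flip (9551/39627) -> (39627/9551): both odd, 9551 mod 4 = 3, 39627 mod 4 = 3, so the flip contributes -1; sign now +1
(39627/9551): 39627 mod 9551 = 1423, so (39627/9551) = (1423/9551)
flip (1423/9551) -> (9551/1423): both odd, 1423 mod 4 = 3, 9551 mod 4 = 3, so the flip contributes -1; sign now -1
(9551/1423): 9551 mod 1423 = 1013, so (9551/1423) = (1013/1423)
flip (1013/1423) -> (1423/1013): both odd, 1013 mod 4 = 1, 1423 mod 4 = 3, so the flip contributes +1; sign now -1
(1423/1013): 1423 mod 1013 = 410, so (1423/1013) = (410/1013)
factor out 2^1: 410 = 2^1·205; with 1013 mod 8 = 5, (2/1013) = -1; sign now +1; continue with (205/1013)
flip (205/1013) -> (1013/205): both odd, 205 mod 4 = 1, 1013 mod 4 = 1, so the flip contributes +1; sign now +1
(1013/205): 1013 mod 205 = 193, so (1013/205) = (193/205)
flip (193/205) -> (205/193): both odd, 193 mod 4 = 1, 205 mod 4 = 1, so the flip contributes +1; sign now +1
(205/193): 205 mod 193 = 12, so (205/193) = (12/193)
factor out 2^2: 12 = 2^2·3; with 193 mod 8 = 1, (2/193) = +1; sign now +1; continue with (3/193)
flip (3/193) -> (193/3): both odd, 3 mod 4 = 3, 193 mod 4 = 1, so the flip contributes +1; sign now +1
(193/3): 193 mod 3 = 1, so (193/3) = (1/3)
reached (1/3) = 1, so the symbol is +1

1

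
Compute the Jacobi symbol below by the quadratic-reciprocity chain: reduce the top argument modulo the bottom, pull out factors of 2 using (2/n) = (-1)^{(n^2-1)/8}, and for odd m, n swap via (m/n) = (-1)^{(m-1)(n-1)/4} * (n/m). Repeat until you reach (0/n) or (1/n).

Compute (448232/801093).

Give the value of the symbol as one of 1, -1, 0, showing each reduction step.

1

factor out 2^3: 448232 = 2^3·56029; with 801093 mod 8 = 5, (2/801093) = -1; sign now -1; continue with (56029/801093)
flip (56029/801093) -> (801093/56029): both odd, 56029 mod 4 = 1, 801093 mod 4 = 1, so the flip contributes +1; sign now -1
(801093/56029): 801093 mod 56029 = 16687, so (801093/56029) = (16687/56029)
flip (16687/56029) -> (56029/16687): both odd, 16687 mod 4 = 3, 56029 mod 4 = 1, so the flip contributes +1; sign now -1
(56029/16687): 56029 mod 16687 = 5968, so (56029/16687) = (5968/16687)
factor out 2^4: 5968 = 2^4·373; with 16687 mod 8 = 7, (2/16687) = +1; sign now -1; continue with (373/16687)
flip (373/16687) -> (16687/373): both odd, 373 mod 4 = 1, 16687 mod 4 = 3, so the flip contributes +1; sign now -1
(16687/373): 16687 mod 373 = 275, so (16687/373) = (275/373)
flip (275/373) -> (373/275): both odd, 275 mod 4 = 3, 373 mod 4 = 1, so the flip contributes +1; sign now -1
(373/275): 373 mod 275 = 98, so (373/275) = (98/275)
factor out 2^1: 98 = 2^1·49; with 275 mod 8 = 3, (2/275) = -1; sign now +1; continue with (49/275)
flip (49/275) -> (275/49): both odd, 49 mod 4 = 1, 275 mod 4 = 3, so the flip contributes +1; sign now +1
(275/49): 275 mod 49 = 30, so (275/49) = (30/49)
factor out 2^1: 30 = 2^1·15; with 49 mod 8 = 1, (2/49) = +1; sign now +1; continue with (15/49)
flip (15/49) -> (49/15): both odd, 15 mod 4 = 3, 49 mod 4 = 1, so the flip contributes +1; sign now +1
(49/15): 49 mod 15 = 4, so (49/15) = (4/15)
factor out 2^2: 4 = 2^2·1; with 15 mod 8 = 7, (2/15) = +1; sign now +1; continue with (1/15)
reached (1/15) = 1, so the symbol is +1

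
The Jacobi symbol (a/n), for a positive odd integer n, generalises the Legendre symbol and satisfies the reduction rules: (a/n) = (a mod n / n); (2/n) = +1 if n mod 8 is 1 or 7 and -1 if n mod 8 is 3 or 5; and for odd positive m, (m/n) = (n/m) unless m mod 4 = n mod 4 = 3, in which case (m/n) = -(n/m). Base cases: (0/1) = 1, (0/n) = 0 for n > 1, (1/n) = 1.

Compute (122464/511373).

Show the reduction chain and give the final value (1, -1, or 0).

factor out 2^5: 122464 = 2^5·3827; with 511373 mod 8 = 5, (2/511373) = -1; sign now -1; continue with (3827/511373)
flip (3827/511373) -> (511373/3827): both odd, 3827 mod 4 = 3, 511373 mod 4 = 1, so the flip contributes +1; sign now -1
(511373/3827): 511373 mod 3827 = 2382, so (511373/3827) = (2382/3827)
factor out 2^1: 2382 = 2^1·1191; with 3827 mod 8 = 3, (2/3827) = -1; sign now +1; continue with (1191/3827)
flip (1191/3827) -> (3827/1191): both odd, 1191 mod 4 = 3, 3827 mod 4 = 3, so the flip contributes -1; sign now -1
(3827/1191): 3827 mod 1191 = 254, so (3827/1191) = (254/1191)
factor out 2^1: 254 = 2^1·127; with 1191 mod 8 = 7, (2/1191) = +1; sign now -1; continue with (127/1191)
flip (127/1191) -> (1191/127): both odd, 127 mod 4 = 3, 1191 mod 4 = 3, so the flip contributes -1; sign now +1
(1191/127): 1191 mod 127 = 48, so (1191/127) = (48/127)
factor out 2^4: 48 = 2^4·3; with 127 mod 8 = 7, (2/127) = +1; sign now +1; continue with (3/127)
flip (3/127) -> (127/3): both odd, 3 mod 4 = 3, 127 mod 4 = 3, so the flip contributes -1; sign now -1
(127/3): 127 mod 3 = 1, so (127/3) = (1/3)
reached (1/3) = 1, so the symbol is -1

-1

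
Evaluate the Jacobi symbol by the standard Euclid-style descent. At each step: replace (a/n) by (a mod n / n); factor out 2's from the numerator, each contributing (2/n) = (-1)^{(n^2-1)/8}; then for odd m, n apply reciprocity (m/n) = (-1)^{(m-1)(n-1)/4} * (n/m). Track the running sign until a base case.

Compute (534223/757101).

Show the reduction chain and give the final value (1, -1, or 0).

reciprocity: (534223/757101) = +1·(757101/534223) since 534223 mod 4 = 3, 757101 mod 4 = 1; sign now +1
(757101/534223) = (222878/534223)   [reduce mod 534223]
222878 = 2^1·111439; (2/534223) = +1 since 534223 mod 8 = 7, so (222878/534223) = (+1)^1·(111439/534223); sign now +1
reciprocity: (111439/534223) = -1·(534223/111439) since 111439 mod 4 = 3, 534223 mod 4 = 3; sign now -1
(534223/111439) = (88467/111439)   [reduce mod 111439]
reciprocity: (88467/111439) = -1·(111439/88467) since 88467 mod 4 = 3, 111439 mod 4 = 3; sign now +1
(111439/88467) = (22972/88467)   [reduce mod 88467]
22972 = 2^2·5743; (2/88467) = -1 since 88467 mod 8 = 3, so (22972/88467) = (-1)^2·(5743/88467); sign now +1
reciprocity: (5743/88467) = -1·(88467/5743) since 5743 mod 4 = 3, 88467 mod 4 = 3; sign now -1
(88467/5743) = (2322/5743)   [reduce mod 5743]
2322 = 2^1·1161; (2/5743) = +1 since 5743 mod 8 = 7, so (2322/5743) = (+1)^1·(1161/5743); sign now -1
reciprocity: (1161/5743) = +1·(5743/1161) since 1161 mod 4 = 1, 5743 mod 4 = 3; sign now -1
(5743/1161) = (1099/1161)   [reduce mod 1161]
reciprocity: (1099/1161) = +1·(1161/1099) since 1099 mod 4 = 3, 1161 mod 4 = 1; sign now -1
(1161/1099) = (62/1099)   [reduce mod 1099]
62 = 2^1·31; (2/1099) = -1 since 1099 mod 8 = 3, so (62/1099) = (-1)^1·(31/1099); sign now +1
reciprocity: (31/1099) = -1·(1099/31) since 31 mod 4 = 3, 1099 mod 4 = 3; sign now -1
(1099/31) = (14/31)   [reduce mod 31]
14 = 2^1·7; (2/31) = +1 since 31 mod 8 = 7, so (14/31) = (+1)^1·(7/31); sign now -1
reciprocity: (7/31) = -1·(31/7) since 7 mod 4 = 3, 31 mod 4 = 3; sign now +1
(31/7) = (3/7)   [reduce mod 7]
reciprocity: (3/7) = -1·(7/3) since 3 mod 4 = 3, 7 mod 4 = 3; sign now -1
(7/3) = (1/3)   [reduce mod 3]
(1/3) = 1; final value = sign = -1

-1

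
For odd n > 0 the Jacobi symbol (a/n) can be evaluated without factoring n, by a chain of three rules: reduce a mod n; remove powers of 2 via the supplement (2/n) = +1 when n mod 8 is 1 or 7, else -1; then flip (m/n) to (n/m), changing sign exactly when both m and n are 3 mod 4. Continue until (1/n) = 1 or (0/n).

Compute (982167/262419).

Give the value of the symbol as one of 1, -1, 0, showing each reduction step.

(982167/262419): 982167 mod 262419 = 194910, so (982167/262419) = (194910/262419)
factor out 2^1: 194910 = 2^1·97455; with 262419 mod 8 = 3, (2/262419) = -1; sign now -1; continue with (97455/262419)
flip (97455/262419) -> (262419/97455): both odd, 97455 mod 4 = 3, 262419 mod 4 = 3, so the flip contributes -1; sign now +1
(262419/97455): 262419 mod 97455 = 67509, so (262419/97455) = (67509/97455)
flip (67509/97455) -> (97455/67509): both odd, 67509 mod 4 = 1, 97455 mod 4 = 3, so the flip contributes +1; sign now +1
(97455/67509): 97455 mod 67509 = 29946, so (97455/67509) = (29946/67509)
factor out 2^1: 29946 = 2^1·14973; with 67509 mod 8 = 5, (2/67509) = -1; sign now -1; continue with (14973/67509)
flip (14973/67509) -> (67509/14973): both odd, 14973 mod 4 = 1, 67509 mod 4 = 1, so the flip contributes +1; sign now -1
(67509/14973): 67509 mod 14973 = 7617, so (67509/14973) = (7617/14973)
flip (7617/14973) -> (14973/7617): both odd, 7617 mod 4 = 1, 14973 mod 4 = 1, so the flip contributes +1; sign now -1
(14973/7617): 14973 mod 7617 = 7356, so (14973/7617) = (7356/7617)
factor out 2^2: 7356 = 2^2·1839; with 7617 mod 8 = 1, (2/7617) = +1; sign now -1; continue with (1839/7617)
flip (1839/7617) -> (7617/1839): both odd, 1839 mod 4 = 3, 7617 mod 4 = 1, so the flip contributes +1; sign now -1
(7617/1839): 7617 mod 1839 = 261, so (7617/1839) = (261/1839)
flip (261/1839) -> (1839/261): both odd, 261 mod 4 = 1, 1839 mod 4 = 3, so the flip contributes +1; sign now -1
(1839/261): 1839 mod 261 = 12, so (1839/261) = (12/261)
factor out 2^2: 12 = 2^2·3; with 261 mod 8 = 5, (2/261) = -1; sign now -1; continue with (3/261)
flip (3/261) -> (261/3): both odd, 3 mod 4 = 3, 261 mod 4 = 1, so the flip contributes +1; sign now -1
(261/3): 261 mod 3 = 0, so (261/3) = (0/3)
reached (0/3); gcd(a, n) > 1, so (0/3) = 0 and the symbol is 0

0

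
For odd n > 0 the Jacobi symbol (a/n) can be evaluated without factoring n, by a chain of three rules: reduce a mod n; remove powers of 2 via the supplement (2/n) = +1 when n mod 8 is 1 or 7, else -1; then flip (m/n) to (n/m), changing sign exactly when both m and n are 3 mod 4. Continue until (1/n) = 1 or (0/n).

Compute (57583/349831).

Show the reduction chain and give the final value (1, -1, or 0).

-1

flip (57583/349831) -> (349831/57583): both odd, 57583 mod 4 = 3, 349831 mod 4 = 3, so the flip contributes -1; sign now -1
(349831/57583): 349831 mod 57583 = 4333, so (349831/57583) = (4333/57583)
flip (4333/57583) -> (57583/4333): both odd, 4333 mod 4 = 1, 57583 mod 4 = 3, so the flip contributes +1; sign now -1
(57583/4333): 57583 mod 4333 = 1254, so (57583/4333) = (1254/4333)
factor out 2^1: 1254 = 2^1·627; with 4333 mod 8 = 5, (2/4333) = -1; sign now +1; continue with (627/4333)
flip (627/4333) -> (4333/627): both odd, 627 mod 4 = 3, 4333 mod 4 = 1, so the flip contributes +1; sign now +1
(4333/627): 4333 mod 627 = 571, so (4333/627) = (571/627)
flip (571/627) -> (627/571): both odd, 571 mod 4 = 3, 627 mod 4 = 3, so the flip contributes -1; sign now -1
(627/571): 627 mod 571 = 56, so (627/571) = (56/571)
factor out 2^3: 56 = 2^3·7; with 571 mod 8 = 3, (2/571) = -1; sign now +1; continue with (7/571)
flip (7/571) -> (571/7): both odd, 7 mod 4 = 3, 571 mod 4 = 3, so the flip contributes -1; sign now -1
(571/7): 571 mod 7 = 4, so (571/7) = (4/7)
factor out 2^2: 4 = 2^2·1; with 7 mod 8 = 7, (2/7) = +1; sign now -1; continue with (1/7)
reached (1/7) = 1, so the symbol is -1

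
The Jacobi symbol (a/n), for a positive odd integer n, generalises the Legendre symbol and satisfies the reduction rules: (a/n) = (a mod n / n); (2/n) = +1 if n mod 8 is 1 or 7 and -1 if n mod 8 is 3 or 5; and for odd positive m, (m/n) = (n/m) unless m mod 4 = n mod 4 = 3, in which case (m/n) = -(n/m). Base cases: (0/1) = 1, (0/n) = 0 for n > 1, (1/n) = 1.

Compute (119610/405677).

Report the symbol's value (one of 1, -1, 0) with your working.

factor out 2^1: 119610 = 2^1·59805; with 405677 mod 8 = 5, (2/405677) = -1; sign now -1; continue with (59805/405677)
flip (59805/405677) -> (405677/59805): both odd, 59805 mod 4 = 1, 405677 mod 4 = 1, so the flip contributes +1; sign now -1
(405677/59805): 405677 mod 59805 = 46847, so (405677/59805) = (46847/59805)
flip (46847/59805) -> (59805/46847): both odd, 46847 mod 4 = 3, 59805 mod 4 = 1, so the flip contributes +1; sign now -1
(59805/46847): 59805 mod 46847 = 12958, so (59805/46847) = (12958/46847)
factor out 2^1: 12958 = 2^1·6479; with 46847 mod 8 = 7, (2/46847) = +1; sign now -1; continue with (6479/46847)
flip (6479/46847) -> (46847/6479): both odd, 6479 mod 4 = 3, 46847 mod 4 = 3, so the flip contributes -1; sign now +1
(46847/6479): 46847 mod 6479 = 1494, so (46847/6479) = (1494/6479)
factor out 2^1: 1494 = 2^1·747; with 6479 mod 8 = 7, (2/6479) = +1; sign now +1; continue with (747/6479)
flip (747/6479) -> (6479/747): both odd, 747 mod 4 = 3, 6479 mod 4 = 3, so the flip contributes -1; sign now -1
(6479/747): 6479 mod 747 = 503, so (6479/747) = (503/747)
flip (503/747) -> (747/503): both odd, 503 mod 4 = 3, 747 mod 4 = 3, so the flip contributes -1; sign now +1
(747/503): 747 mod 503 = 244, so (747/503) = (244/503)
factor out 2^2: 244 = 2^2·61; with 503 mod 8 = 7, (2/503) = +1; sign now +1; continue with (61/503)
flip (61/503) -> (503/61): both odd, 61 mod 4 = 1, 503 mod 4 = 3, so the flip contributes +1; sign now +1
(503/61): 503 mod 61 = 15, so (503/61) = (15/61)
flip (15/61) -> (61/15): both odd, 15 mod 4 = 3, 61 mod 4 = 1, so the flip contributes +1; sign now +1
(61/15): 61 mod 15 = 1, so (61/15) = (1/15)
reached (1/15) = 1, so the symbol is +1

1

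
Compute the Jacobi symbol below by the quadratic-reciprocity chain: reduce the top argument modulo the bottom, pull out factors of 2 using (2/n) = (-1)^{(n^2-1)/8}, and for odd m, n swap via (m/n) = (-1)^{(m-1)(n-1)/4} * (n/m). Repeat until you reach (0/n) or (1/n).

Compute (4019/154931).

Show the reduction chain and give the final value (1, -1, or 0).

reciprocity: (4019/154931) = -1·(154931/4019) since 4019 mod 4 = 3, 154931 mod 4 = 3; sign now -1
(154931/4019) = (2209/4019)   [reduce mod 4019]
reciprocity: (2209/4019) = +1·(4019/2209) since 2209 mod 4 = 1, 4019 mod 4 = 3; sign now -1
(4019/2209) = (1810/2209)   [reduce mod 2209]
1810 = 2^1·905; (2/2209) = +1 since 2209 mod 8 = 1, so (1810/2209) = (+1)^1·(905/2209); sign now -1
reciprocity: (905/2209) = +1·(2209/905) since 905 mod 4 = 1, 2209 mod 4 = 1; sign now -1
(2209/905) = (399/905)   [reduce mod 905]
reciprocity: (399/905) = +1·(905/399) since 399 mod 4 = 3, 905 mod 4 = 1; sign now -1
(905/399) = (107/399)   [reduce mod 399]
reciprocity: (107/399) = -1·(399/107) since 107 mod 4 = 3, 399 mod 4 = 3; sign now +1
(399/107) = (78/107)   [reduce mod 107]
78 = 2^1·39; (2/107) = -1 since 107 mod 8 = 3, so (78/107) = (-1)^1·(39/107); sign now -1
reciprocity: (39/107) = -1·(107/39) since 39 mod 4 = 3, 107 mod 4 = 3; sign now +1
(107/39) = (29/39)   [reduce mod 39]
reciprocity: (29/39) = +1·(39/29) since 29 mod 4 = 1, 39 mod 4 = 3; sign now +1
(39/29) = (10/29)   [reduce mod 29]
10 = 2^1·5; (2/29) = -1 since 29 mod 8 = 5, so (10/29) = (-1)^1·(5/29); sign now -1
reciprocity: (5/29) = +1·(29/5) since 5 mod 4 = 1, 29 mod 4 = 1; sign now -1
(29/5) = (4/5)   [reduce mod 5]
4 = 2^2·1; (2/5) = -1 since 5 mod 8 = 5, so (4/5) = (-1)^2·(1/5); sign now -1
(1/5) = 1; final value = sign = -1

-1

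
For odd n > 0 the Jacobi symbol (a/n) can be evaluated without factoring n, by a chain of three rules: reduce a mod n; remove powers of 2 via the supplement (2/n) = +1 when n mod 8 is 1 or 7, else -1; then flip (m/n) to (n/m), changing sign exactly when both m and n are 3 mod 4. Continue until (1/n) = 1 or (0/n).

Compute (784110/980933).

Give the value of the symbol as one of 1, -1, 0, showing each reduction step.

1

784110 = 2^1·392055; (2/980933) = -1 since 980933 mod 8 = 5, so (784110/980933) = (-1)^1·(392055/980933); sign now -1
reciprocity: (392055/980933) = +1·(980933/392055) since 392055 mod 4 = 3, 980933 mod 4 = 1; sign now -1
(980933/392055) = (196823/392055)   [reduce mod 392055]
reciprocity: (196823/392055) = -1·(392055/196823) since 196823 mod 4 = 3, 392055 mod 4 = 3; sign now +1
(392055/196823) = (195232/196823)   [reduce mod 196823]
195232 = 2^5·6101; (2/196823) = +1 since 196823 mod 8 = 7, so (195232/196823) = (+1)^5·(6101/196823); sign now +1
reciprocity: (6101/196823) = +1·(196823/6101) since 6101 mod 4 = 1, 196823 mod 4 = 3; sign now +1
(196823/6101) = (1591/6101)   [reduce mod 6101]
reciprocity: (1591/6101) = +1·(6101/1591) since 1591 mod 4 = 3, 6101 mod 4 = 1; sign now +1
(6101/1591) = (1328/1591)   [reduce mod 1591]
1328 = 2^4·83; (2/1591) = +1 since 1591 mod 8 = 7, so (1328/1591) = (+1)^4·(83/1591); sign now +1
reciprocity: (83/1591) = -1·(1591/83) since 83 mod 4 = 3, 1591 mod 4 = 3; sign now -1
(1591/83) = (14/83)   [reduce mod 83]
14 = 2^1·7; (2/83) = -1 since 83 mod 8 = 3, so (14/83) = (-1)^1·(7/83); sign now +1
reciprocity: (7/83) = -1·(83/7) since 7 mod 4 = 3, 83 mod 4 = 3; sign now -1
(83/7) = (6/7)   [reduce mod 7]
6 = 2^1·3; (2/7) = +1 since 7 mod 8 = 7, so (6/7) = (+1)^1·(3/7); sign now -1
reciprocity: (3/7) = -1·(7/3) since 3 mod 4 = 3, 7 mod 4 = 3; sign now +1
(7/3) = (1/3)   [reduce mod 3]
(1/3) = 1; final value = sign = +1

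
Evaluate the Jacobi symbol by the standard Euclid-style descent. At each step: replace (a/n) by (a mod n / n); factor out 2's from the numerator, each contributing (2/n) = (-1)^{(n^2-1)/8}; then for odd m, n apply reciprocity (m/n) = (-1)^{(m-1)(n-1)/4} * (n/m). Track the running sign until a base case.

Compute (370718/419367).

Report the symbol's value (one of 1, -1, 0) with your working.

-1

370718 = 2^1·185359; (2/419367) = +1 since 419367 mod 8 = 7, so (370718/419367) = (+1)^1·(185359/419367); sign now +1
reciprocity: (185359/419367) = -1·(419367/185359) since 185359 mod 4 = 3, 419367 mod 4 = 3; sign now -1
(419367/185359) = (48649/185359)   [reduce mod 185359]
reciprocity: (48649/185359) = +1·(185359/48649) since 48649 mod 4 = 1, 185359 mod 4 = 3; sign now -1
(185359/48649) = (39412/48649)   [reduce mod 48649]
39412 = 2^2·9853; (2/48649) = +1 since 48649 mod 8 = 1, so (39412/48649) = (+1)^2·(9853/48649); sign now -1
reciprocity: (9853/48649) = +1·(48649/9853) since 9853 mod 4 = 1, 48649 mod 4 = 1; sign now -1
(48649/9853) = (9237/9853)   [reduce mod 9853]
reciprocity: (9237/9853) = +1·(9853/9237) since 9237 mod 4 = 1, 9853 mod 4 = 1; sign now -1
(9853/9237) = (616/9237)   [reduce mod 9237]
616 = 2^3·77; (2/9237) = -1 since 9237 mod 8 = 5, so (616/9237) = (-1)^3·(77/9237); sign now +1
reciprocity: (77/9237) = +1·(9237/77) since 77 mod 4 = 1, 9237 mod 4 = 1; sign now +1
(9237/77) = (74/77)   [reduce mod 77]
74 = 2^1·37; (2/77) = -1 since 77 mod 8 = 5, so (74/77) = (-1)^1·(37/77); sign now -1
reciprocity: (37/77) = +1·(77/37) since 37 mod 4 = 1, 77 mod 4 = 1; sign now -1
(77/37) = (3/37)   [reduce mod 37]
reciprocity: (3/37) = +1·(37/3) since 3 mod 4 = 3, 37 mod 4 = 1; sign now -1
(37/3) = (1/3)   [reduce mod 3]
(1/3) = 1; final value = sign = -1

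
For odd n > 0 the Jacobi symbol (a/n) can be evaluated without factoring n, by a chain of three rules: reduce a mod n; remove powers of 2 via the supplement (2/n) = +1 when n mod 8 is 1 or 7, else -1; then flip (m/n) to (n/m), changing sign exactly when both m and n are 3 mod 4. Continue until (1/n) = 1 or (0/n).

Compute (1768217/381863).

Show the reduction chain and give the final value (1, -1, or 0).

(1768217/381863) = (240765/381863)   [reduce mod 381863]
reciprocity: (240765/381863) = +1·(381863/240765) since 240765 mod 4 = 1, 381863 mod 4 = 3; sign now +1
(381863/240765) = (141098/240765)   [reduce mod 240765]
141098 = 2^1·70549; (2/240765) = -1 since 240765 mod 8 = 5, so (141098/240765) = (-1)^1·(70549/240765); sign now -1
reciprocity: (70549/240765) = +1·(240765/70549) since 70549 mod 4 = 1, 240765 mod 4 = 1; sign now -1
(240765/70549) = (29118/70549)   [reduce mod 70549]
29118 = 2^1·14559; (2/70549) = -1 since 70549 mod 8 = 5, so (29118/70549) = (-1)^1·(14559/70549); sign now +1
reciprocity: (14559/70549) = +1·(70549/14559) since 14559 mod 4 = 3, 70549 mod 4 = 1; sign now +1
(70549/14559) = (12313/14559)   [reduce mod 14559]
reciprocity: (12313/14559) = +1·(14559/12313) since 12313 mod 4 = 1, 14559 mod 4 = 3; sign now +1
(14559/12313) = (2246/12313)   [reduce mod 12313]
2246 = 2^1·1123; (2/12313) = +1 since 12313 mod 8 = 1, so (2246/12313) = (+1)^1·(1123/12313); sign now +1
reciprocity: (1123/12313) = +1·(12313/1123) since 1123 mod 4 = 3, 12313 mod 4 = 1; sign now +1
(12313/1123) = (1083/1123)   [reduce mod 1123]
reciprocity: (1083/1123) = -1·(1123/1083) since 1083 mod 4 = 3, 1123 mod 4 = 3; sign now -1
(1123/1083) = (40/1083)   [reduce mod 1083]
40 = 2^3·5; (2/1083) = -1 since 1083 mod 8 = 3, so (40/1083) = (-1)^3·(5/1083); sign now +1
reciprocity: (5/1083) = +1·(1083/5) since 5 mod 4 = 1, 1083 mod 4 = 3; sign now +1
(1083/5) = (3/5)   [reduce mod 5]
reciprocity: (3/5) = +1·(5/3) since 3 mod 4 = 3, 5 mod 4 = 1; sign now +1
(5/3) = (2/3)   [reduce mod 3]
2 = 2^1·1; (2/3) = -1 since 3 mod 8 = 3, so (2/3) = (-1)^1·(1/3); sign now -1
(1/3) = 1; final value = sign = -1

-1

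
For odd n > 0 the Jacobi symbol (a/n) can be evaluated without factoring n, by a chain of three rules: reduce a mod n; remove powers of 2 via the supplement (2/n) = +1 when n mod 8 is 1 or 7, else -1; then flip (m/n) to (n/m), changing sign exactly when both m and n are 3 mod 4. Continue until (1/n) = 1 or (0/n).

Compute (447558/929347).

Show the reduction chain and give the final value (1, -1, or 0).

1

447558 = 2^1·223779; (2/929347) = -1 since 929347 mod 8 = 3, so (447558/929347) = (-1)^1·(223779/929347); sign now -1
reciprocity: (223779/929347) = -1·(929347/223779) since 223779 mod 4 = 3, 929347 mod 4 = 3; sign now +1
(929347/223779) = (34231/223779)   [reduce mod 223779]
reciprocity: (34231/223779) = -1·(223779/34231) since 34231 mod 4 = 3, 223779 mod 4 = 3; sign now -1
(223779/34231) = (18393/34231)   [reduce mod 34231]
reciprocity: (18393/34231) = +1·(34231/18393) since 18393 mod 4 = 1, 34231 mod 4 = 3; sign now -1
(34231/18393) = (15838/18393)   [reduce mod 18393]
15838 = 2^1·7919; (2/18393) = +1 since 18393 mod 8 = 1, so (15838/18393) = (+1)^1·(7919/18393); sign now -1
reciprocity: (7919/18393) = +1·(18393/7919) since 7919 mod 4 = 3, 18393 mod 4 = 1; sign now -1
(18393/7919) = (2555/7919)   [reduce mod 7919]
reciprocity: (2555/7919) = -1·(7919/2555) since 2555 mod 4 = 3, 7919 mod 4 = 3; sign now +1
(7919/2555) = (254/2555)   [reduce mod 2555]
254 = 2^1·127; (2/2555) = -1 since 2555 mod 8 = 3, so (254/2555) = (-1)^1·(127/2555); sign now -1
reciprocity: (127/2555) = -1·(2555/127) since 127 mod 4 = 3, 2555 mod 4 = 3; sign now +1
(2555/127) = (15/127)   [reduce mod 127]
reciprocity: (15/127) = -1·(127/15) since 15 mod 4 = 3, 127 mod 4 = 3; sign now -1
(127/15) = (7/15)   [reduce mod 15]
reciprocity: (7/15) = -1·(15/7) since 7 mod 4 = 3, 15 mod 4 = 3; sign now +1
(15/7) = (1/7)   [reduce mod 7]
(1/7) = 1; final value = sign = +1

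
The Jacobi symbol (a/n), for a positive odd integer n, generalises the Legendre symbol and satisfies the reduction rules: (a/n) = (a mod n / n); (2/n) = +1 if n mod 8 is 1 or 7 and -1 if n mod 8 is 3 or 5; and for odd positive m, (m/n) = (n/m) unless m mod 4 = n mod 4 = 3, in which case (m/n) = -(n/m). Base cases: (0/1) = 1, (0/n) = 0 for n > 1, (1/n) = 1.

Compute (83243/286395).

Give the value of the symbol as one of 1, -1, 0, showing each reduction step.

-1

flip (83243/286395) -> (286395/83243): both odd, 83243 mod 4 = 3, 286395 mod 4 = 3, so the flip contributes -1; sign now -1
(286395/83243): 286395 mod 83243 = 36666, so (286395/83243) = (36666/83243)
factor out 2^1: 36666 = 2^1·18333; with 83243 mod 8 = 3, (2/83243) = -1; sign now +1; continue with (18333/83243)
flip (18333/83243) -> (83243/18333): both odd, 18333 mod 4 = 1, 83243 mod 4 = 3, so the flip contributes +1; sign now +1
(83243/18333): 83243 mod 18333 = 9911, so (83243/18333) = (9911/18333)
flip (9911/18333) -> (18333/9911): both odd, 9911 mod 4 = 3, 18333 mod 4 = 1, so the flip contributes +1; sign now +1
(18333/9911): 18333 mod 9911 = 8422, so (18333/9911) = (8422/9911)
factor out 2^1: 8422 = 2^1·4211; with 9911 mod 8 = 7, (2/9911) = +1; sign now +1; continue with (4211/9911)
flip (4211/9911) -> (9911/4211): both odd, 4211 mod 4 = 3, 9911 mod 4 = 3, so the flip contributes -1; sign now -1
(9911/4211): 9911 mod 4211 = 1489, so (9911/4211) = (1489/4211)
flip (1489/4211) -> (4211/1489): both odd, 1489 mod 4 = 1, 4211 mod 4 = 3, so the flip contributes +1; sign now -1
(4211/1489): 4211 mod 1489 = 1233, so (4211/1489) = (1233/1489)
flip (1233/1489) -> (1489/1233): both odd, 1233 mod 4 = 1, 1489 mod 4 = 1, so the flip contributes +1; sign now -1
(1489/1233): 1489 mod 1233 = 256, so (1489/1233) = (256/1233)
factor out 2^8: 256 = 2^8·1; with 1233 mod 8 = 1, (2/1233) = +1; sign now -1; continue with (1/1233)
reached (1/1233) = 1, so the symbol is -1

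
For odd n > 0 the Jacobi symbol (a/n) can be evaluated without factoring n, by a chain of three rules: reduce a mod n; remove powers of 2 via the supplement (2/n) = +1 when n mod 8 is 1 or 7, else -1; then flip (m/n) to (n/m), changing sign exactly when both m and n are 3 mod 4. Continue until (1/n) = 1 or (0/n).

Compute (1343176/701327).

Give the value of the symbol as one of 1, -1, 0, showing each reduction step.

(1343176/701327) = (641849/701327)   [reduce mod 701327]
reciprocity: (641849/701327) = +1·(701327/641849) since 641849 mod 4 = 1, 701327 mod 4 = 3; sign now +1
(701327/641849) = (59478/641849)   [reduce mod 641849]
59478 = 2^1·29739; (2/641849) = +1 since 641849 mod 8 = 1, so (59478/641849) = (+1)^1·(29739/641849); sign now +1
reciprocity: (29739/641849) = +1·(641849/29739) since 29739 mod 4 = 3, 641849 mod 4 = 1; sign now +1
(641849/29739) = (17330/29739)   [reduce mod 29739]
17330 = 2^1·8665; (2/29739) = -1 since 29739 mod 8 = 3, so (17330/29739) = (-1)^1·(8665/29739); sign now -1
reciprocity: (8665/29739) = +1·(29739/8665) since 8665 mod 4 = 1, 29739 mod 4 = 3; sign now -1
(29739/8665) = (3744/8665)   [reduce mod 8665]
3744 = 2^5·117; (2/8665) = +1 since 8665 mod 8 = 1, so (3744/8665) = (+1)^5·(117/8665); sign now -1
reciprocity: (117/8665) = +1·(8665/117) since 117 mod 4 = 1, 8665 mod 4 = 1; sign now -1
(8665/117) = (7/117)   [reduce mod 117]
reciprocity: (7/117) = +1·(117/7) since 7 mod 4 = 3, 117 mod 4 = 1; sign now -1
(117/7) = (5/7)   [reduce mod 7]
reciprocity: (5/7) = +1·(7/5) since 5 mod 4 = 1, 7 mod 4 = 3; sign now -1
(7/5) = (2/5)   [reduce mod 5]
2 = 2^1·1; (2/5) = -1 since 5 mod 8 = 5, so (2/5) = (-1)^1·(1/5); sign now +1
(1/5) = 1; final value = sign = +1

1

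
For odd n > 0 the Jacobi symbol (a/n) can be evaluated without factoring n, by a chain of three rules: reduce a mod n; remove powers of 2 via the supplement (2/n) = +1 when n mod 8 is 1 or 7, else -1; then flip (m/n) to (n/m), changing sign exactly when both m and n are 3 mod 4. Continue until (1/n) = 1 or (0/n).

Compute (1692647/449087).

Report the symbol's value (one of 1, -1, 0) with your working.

-1

(1692647/449087): 1692647 mod 449087 = 345386, so (1692647/449087) = (345386/449087)
factor out 2^1: 345386 = 2^1·172693; with 449087 mod 8 = 7, (2/449087) = +1; sign now +1; continue with (172693/449087)
flip (172693/449087) -> (449087/172693): both odd, 172693 mod 4 = 1, 449087 mod 4 = 3, so the flip contributes +1; sign now +1
(449087/172693): 449087 mod 172693 = 103701, so (449087/172693) = (103701/172693)
flip (103701/172693) -> (172693/103701): both odd, 103701 mod 4 = 1, 172693 mod 4 = 1, so the flip contributes +1; sign now +1
(172693/103701): 172693 mod 103701 = 68992, so (172693/103701) = (68992/103701)
factor out 2^7: 68992 = 2^7·539; with 103701 mod 8 = 5, (2/103701) = -1; sign now -1; continue with (539/103701)
flip (539/103701) -> (103701/539): both odd, 539 mod 4 = 3, 103701 mod 4 = 1, so the flip contributes +1; sign now -1
(103701/539): 103701 mod 539 = 213, so (103701/539) = (213/539)
flip (213/539) -> (539/213): both odd, 213 mod 4 = 1, 539 mod 4 = 3, so the flip contributes +1; sign now -1
(539/213): 539 mod 213 = 113, so (539/213) = (113/213)
flip (113/213) -> (213/113): both odd, 113 mod 4 = 1, 213 mod 4 = 1, so the flip contributes +1; sign now -1
(213/113): 213 mod 113 = 100, so (213/113) = (100/113)
factor out 2^2: 100 = 2^2·25; with 113 mod 8 = 1, (2/113) = +1; sign now -1; continue with (25/113)
flip (25/113) -> (113/25): both odd, 25 mod 4 = 1, 113 mod 4 = 1, so the flip contributes +1; sign now -1
(113/25): 113 mod 25 = 13, so (113/25) = (13/25)
flip (13/25) -> (25/13): both odd, 13 mod 4 = 1, 25 mod 4 = 1, so the flip contributes +1; sign now -1
(25/13): 25 mod 13 = 12, so (25/13) = (12/13)
factor out 2^2: 12 = 2^2·3; with 13 mod 8 = 5, (2/13) = -1; sign now -1; continue with (3/13)
flip (3/13) -> (13/3): both odd, 3 mod 4 = 3, 13 mod 4 = 1, so the flip contributes +1; sign now -1
(13/3): 13 mod 3 = 1, so (13/3) = (1/3)
reached (1/3) = 1, so the symbol is -1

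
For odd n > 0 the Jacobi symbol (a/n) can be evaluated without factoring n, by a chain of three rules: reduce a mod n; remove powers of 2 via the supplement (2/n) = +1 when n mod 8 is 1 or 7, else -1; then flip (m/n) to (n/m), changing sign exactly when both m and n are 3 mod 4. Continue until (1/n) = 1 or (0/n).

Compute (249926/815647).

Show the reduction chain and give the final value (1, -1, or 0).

factor out 2^1: 249926 = 2^1·124963; with 815647 mod 8 = 7, (2/815647) = +1; sign now +1; continue with (124963/815647)
flip (124963/815647) -> (815647/124963): both odd, 124963 mod 4 = 3, 815647 mod 4 = 3, so the flip contributes -1; sign now -1
(815647/124963): 815647 mod 124963 = 65869, so (815647/124963) = (65869/124963)
flip (65869/124963) -> (124963/65869): both odd, 65869 mod 4 = 1, 124963 mod 4 = 3, so the flip contributes +1; sign now -1
(124963/65869): 124963 mod 65869 = 59094, so (124963/65869) = (59094/65869)
factor out 2^1: 59094 = 2^1·29547; with 65869 mod 8 = 5, (2/65869) = -1; sign now +1; continue with (29547/65869)
flip (29547/65869) -> (65869/29547): both odd, 29547 mod 4 = 3, 65869 mod 4 = 1, so the flip contributes +1; sign now +1
(65869/29547): 65869 mod 29547 = 6775, so (65869/29547) = (6775/29547)
flip (6775/29547) -> (29547/6775): both odd, 6775 mod 4 = 3, 29547 mod 4 = 3, so the flip contributes -1; sign now -1
(29547/6775): 29547 mod 6775 = 2447, so (29547/6775) = (2447/6775)
flip (2447/6775) -> (6775/2447): both odd, 2447 mod 4 = 3, 6775 mod 4 = 3, so the flip contributes -1; sign now +1
(6775/2447): 6775 mod 2447 = 1881, so (6775/2447) = (1881/2447)
flip (1881/2447) -> (2447/1881): both odd, 1881 mod 4 = 1, 2447 mod 4 = 3, so the flip contributes +1; sign now +1
(2447/1881): 2447 mod 1881 = 566, so (2447/1881) = (566/1881)
factor out 2^1: 566 = 2^1·283; with 1881 mod 8 = 1, (2/1881) = +1; sign now +1; continue with (283/1881)
flip (283/1881) -> (1881/283): both odd, 283 mod 4 = 3, 1881 mod 4 = 1, so the flip contributes +1; sign now +1
(1881/283): 1881 mod 283 = 183, so (1881/283) = (183/283)
flip (183/283) -> (283/183): both odd, 183 mod 4 = 3, 283 mod 4 = 3, so the flip contributes -1; sign now -1
(283/183): 283 mod 183 = 100, so (283/183) = (100/183)
factor out 2^2: 100 = 2^2·25; with 183 mod 8 = 7, (2/183) = +1; sign now -1; continue with (25/183)
flip (25/183) -> (183/25): both odd, 25 mod 4 = 1, 183 mod 4 = 3, so the flip contributes +1; sign now -1
(183/25): 183 mod 25 = 8, so (183/25) = (8/25)
factor out 2^3: 8 = 2^3·1; with 25 mod 8 = 1, (2/25) = +1; sign now -1; continue with (1/25)
reached (1/25) = 1, so the symbol is -1

-1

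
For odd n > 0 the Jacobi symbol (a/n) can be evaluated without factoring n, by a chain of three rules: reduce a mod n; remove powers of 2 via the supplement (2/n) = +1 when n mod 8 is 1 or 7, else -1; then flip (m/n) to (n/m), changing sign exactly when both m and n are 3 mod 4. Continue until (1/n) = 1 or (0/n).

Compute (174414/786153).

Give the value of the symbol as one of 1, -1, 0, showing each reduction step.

factor out 2^1: 174414 = 2^1·87207; with 786153 mod 8 = 1, (2/786153) = +1; sign now +1; continue with (87207/786153)
flip (87207/786153) -> (786153/87207): both odd, 87207 mod 4 = 3, 786153 mod 4 = 1, so the flip contributes +1; sign now +1
(786153/87207): 786153 mod 87207 = 1290, so (786153/87207) = (1290/87207)
factor out 2^1: 1290 = 2^1·645; with 87207 mod 8 = 7, (2/87207) = +1; sign now +1; continue with (645/87207)
flip (645/87207) -> (87207/645): both odd, 645 mod 4 = 1, 87207 mod 4 = 3, so the flip contributes +1; sign now +1
(87207/645): 87207 mod 645 = 132, so (87207/645) = (132/645)
factor out 2^2: 132 = 2^2·33; with 645 mod 8 = 5, (2/645) = -1; sign now +1; continue with (33/645)
flip (33/645) -> (645/33): both odd, 33 mod 4 = 1, 645 mod 4 = 1, so the flip contributes +1; sign now +1
(645/33): 645 mod 33 = 18, so (645/33) = (18/33)
factor out 2^1: 18 = 2^1·9; with 33 mod 8 = 1, (2/33) = +1; sign now +1; continue with (9/33)
flip (9/33) -> (33/9): both odd, 9 mod 4 = 1, 33 mod 4 = 1, so the flip contributes +1; sign now +1
(33/9): 33 mod 9 = 6, so (33/9) = (6/9)
factor out 2^1: 6 = 2^1·3; with 9 mod 8 = 1, (2/9) = +1; sign now +1; continue with (3/9)
flip (3/9) -> (9/3): both odd, 3 mod 4 = 3, 9 mod 4 = 1, so the flip contributes +1; sign now +1
(9/3): 9 mod 3 = 0, so (9/3) = (0/3)
reached (0/3); gcd(a, n) > 1, so (0/3) = 0 and the symbol is 0

0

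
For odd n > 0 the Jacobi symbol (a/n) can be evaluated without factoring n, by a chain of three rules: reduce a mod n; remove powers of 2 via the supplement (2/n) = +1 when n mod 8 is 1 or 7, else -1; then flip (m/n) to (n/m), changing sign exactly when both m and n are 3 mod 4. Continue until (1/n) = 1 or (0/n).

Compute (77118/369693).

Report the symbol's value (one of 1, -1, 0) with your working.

77118 = 2^1·38559; (2/369693) = -1 since 369693 mod 8 = 5, so (77118/369693) = (-1)^1·(38559/369693); sign now -1
reciprocity: (38559/369693) = +1·(369693/38559) since 38559 mod 4 = 3, 369693 mod 4 = 1; sign now -1
(369693/38559) = (22662/38559)   [reduce mod 38559]
22662 = 2^1·11331; (2/38559) = +1 since 38559 mod 8 = 7, so (22662/38559) = (+1)^1·(11331/38559); sign now -1
reciprocity: (11331/38559) = -1·(38559/11331) since 11331 mod 4 = 3, 38559 mod 4 = 3; sign now +1
(38559/11331) = (4566/11331)   [reduce mod 11331]
4566 = 2^1·2283; (2/11331) = -1 since 11331 mod 8 = 3, so (4566/11331) = (-1)^1·(2283/11331); sign now -1
reciprocity: (2283/11331) = -1·(11331/2283) since 2283 mod 4 = 3, 11331 mod 4 = 3; sign now +1
(11331/2283) = (2199/2283)   [reduce mod 2283]
reciprocity: (2199/2283) = -1·(2283/2199) since 2199 mod 4 = 3, 2283 mod 4 = 3; sign now -1
(2283/2199) = (84/2199)   [reduce mod 2199]
84 = 2^2·21; (2/2199) = +1 since 2199 mod 8 = 7, so (84/2199) = (+1)^2·(21/2199); sign now -1
reciprocity: (21/2199) = +1·(2199/21) since 21 mod 4 = 1, 2199 mod 4 = 3; sign now -1
(2199/21) = (15/21)   [reduce mod 21]
reciprocity: (15/21) = +1·(21/15) since 15 mod 4 = 3, 21 mod 4 = 1; sign now -1
(21/15) = (6/15)   [reduce mod 15]
6 = 2^1·3; (2/15) = +1 since 15 mod 8 = 7, so (6/15) = (+1)^1·(3/15); sign now -1
reciprocity: (3/15) = -1·(15/3) since 3 mod 4 = 3, 15 mod 4 = 3; sign now +1
(15/3) = (0/3)   [reduce mod 3]
(0/3) = 0   [gcd(a, n) > 1]; final value = 0

0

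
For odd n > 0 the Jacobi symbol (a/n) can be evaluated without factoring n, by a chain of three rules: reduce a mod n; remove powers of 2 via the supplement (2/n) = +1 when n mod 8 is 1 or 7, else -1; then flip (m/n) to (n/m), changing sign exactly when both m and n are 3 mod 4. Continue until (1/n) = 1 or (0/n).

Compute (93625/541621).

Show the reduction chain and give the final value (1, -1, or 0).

1

reciprocity: (93625/541621) = +1·(541621/93625) since 93625 mod 4 = 1, 541621 mod 4 = 1; sign now +1
(541621/93625) = (73496/93625)   [reduce mod 93625]
73496 = 2^3·9187; (2/93625) = +1 since 93625 mod 8 = 1, so (73496/93625) = (+1)^3·(9187/93625); sign now +1
reciprocity: (9187/93625) = +1·(93625/9187) since 9187 mod 4 = 3, 93625 mod 4 = 1; sign now +1
(93625/9187) = (1755/9187)   [reduce mod 9187]
reciprocity: (1755/9187) = -1·(9187/1755) since 1755 mod 4 = 3, 9187 mod 4 = 3; sign now -1
(9187/1755) = (412/1755)   [reduce mod 1755]
412 = 2^2·103; (2/1755) = -1 since 1755 mod 8 = 3, so (412/1755) = (-1)^2·(103/1755); sign now -1
reciprocity: (103/1755) = -1·(1755/103) since 103 mod 4 = 3, 1755 mod 4 = 3; sign now +1
(1755/103) = (4/103)   [reduce mod 103]
4 = 2^2·1; (2/103) = +1 since 103 mod 8 = 7, so (4/103) = (+1)^2·(1/103); sign now +1
(1/103) = 1; final value = sign = +1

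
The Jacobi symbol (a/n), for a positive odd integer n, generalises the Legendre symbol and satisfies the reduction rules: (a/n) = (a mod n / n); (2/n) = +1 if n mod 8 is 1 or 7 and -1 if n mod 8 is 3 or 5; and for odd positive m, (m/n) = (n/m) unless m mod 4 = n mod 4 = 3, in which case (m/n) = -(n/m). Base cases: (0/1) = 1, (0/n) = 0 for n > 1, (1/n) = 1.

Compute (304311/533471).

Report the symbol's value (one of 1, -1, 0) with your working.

0

reciprocity: (304311/533471) = -1·(533471/304311) since 304311 mod 4 = 3, 533471 mod 4 = 3; sign now -1
(533471/304311) = (229160/304311)   [reduce mod 304311]
229160 = 2^3·28645; (2/304311) = +1 since 304311 mod 8 = 7, so (229160/304311) = (+1)^3·(28645/304311); sign now -1
reciprocity: (28645/304311) = +1·(304311/28645) since 28645 mod 4 = 1, 304311 mod 4 = 3; sign now -1
(304311/28645) = (17861/28645)   [reduce mod 28645]
reciprocity: (17861/28645) = +1·(28645/17861) since 17861 mod 4 = 1, 28645 mod 4 = 1; sign now -1
(28645/17861) = (10784/17861)   [reduce mod 17861]
10784 = 2^5·337; (2/17861) = -1 since 17861 mod 8 = 5, so (10784/17861) = (-1)^5·(337/17861); sign now +1
reciprocity: (337/17861) = +1·(17861/337) since 337 mod 4 = 1, 17861 mod 4 = 1; sign now +1
(17861/337) = (0/337)   [reduce mod 337]
(0/337) = 0   [gcd(a, n) > 1]; final value = 0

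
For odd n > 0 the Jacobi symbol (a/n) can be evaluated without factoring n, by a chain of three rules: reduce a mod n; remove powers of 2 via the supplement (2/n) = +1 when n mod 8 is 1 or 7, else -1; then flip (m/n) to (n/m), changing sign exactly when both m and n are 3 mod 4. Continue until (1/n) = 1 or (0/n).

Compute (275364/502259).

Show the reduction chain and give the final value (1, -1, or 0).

-1

factor out 2^2: 275364 = 2^2·68841; with 502259 mod 8 = 3, (2/502259) = -1; sign now +1; continue with (68841/502259)
flip (68841/502259) -> (502259/68841): both odd, 68841 mod 4 = 1, 502259 mod 4 = 3, so the flip contributes +1; sign now +1
(502259/68841): 502259 mod 68841 = 20372, so (502259/68841) = (20372/68841)
factor out 2^2: 20372 = 2^2·5093; with 68841 mod 8 = 1, (2/68841) = +1; sign now +1; continue with (5093/68841)
flip (5093/68841) -> (68841/5093): both odd, 5093 mod 4 = 1, 68841 mod 4 = 1, so the flip contributes +1; sign now +1
(68841/5093): 68841 mod 5093 = 2632, so (68841/5093) = (2632/5093)
factor out 2^3: 2632 = 2^3·329; with 5093 mod 8 = 5, (2/5093) = -1; sign now -1; continue with (329/5093)
flip (329/5093) -> (5093/329): both odd, 329 mod 4 = 1, 5093 mod 4 = 1, so the flip contributes +1; sign now -1
(5093/329): 5093 mod 329 = 158, so (5093/329) = (158/329)
factor out 2^1: 158 = 2^1·79; with 329 mod 8 = 1, (2/329) = +1; sign now -1; continue with (79/329)
flip (79/329) -> (329/79): both odd, 79 mod 4 = 3, 329 mod 4 = 1, so the flip contributes +1; sign now -1
(329/79): 329 mod 79 = 13, so (329/79) = (13/79)
flip (13/79) -> (79/13): both odd, 13 mod 4 = 1, 79 mod 4 = 3, so the flip contributes +1; sign now -1
(79/13): 79 mod 13 = 1, so (79/13) = (1/13)
reached (1/13) = 1, so the symbol is -1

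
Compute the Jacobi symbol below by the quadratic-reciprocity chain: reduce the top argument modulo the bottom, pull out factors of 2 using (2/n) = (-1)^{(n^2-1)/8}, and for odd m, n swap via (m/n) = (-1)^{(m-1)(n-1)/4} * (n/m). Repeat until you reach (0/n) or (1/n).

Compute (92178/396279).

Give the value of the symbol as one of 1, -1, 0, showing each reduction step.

factor out 2^1: 92178 = 2^1·46089; with 396279 mod 8 = 7, (2/396279) = +1; sign now +1; continue with (46089/396279)
flip (46089/396279) -> (396279/46089): both odd, 46089 mod 4 = 1, 396279 mod 4 = 3, so the flip contributes +1; sign now +1
(396279/46089): 396279 mod 46089 = 27567, so (396279/46089) = (27567/46089)
flip (27567/46089) -> (46089/27567): both odd, 27567 mod 4 = 3, 46089 mod 4 = 1, so the flip contributes +1; sign now +1
(46089/27567): 46089 mod 27567 = 18522, so (46089/27567) = (18522/27567)
factor out 2^1: 18522 = 2^1·9261; with 27567 mod 8 = 7, (2/27567) = +1; sign now +1; continue with (9261/27567)
flip (9261/27567) -> (27567/9261): both odd, 9261 mod 4 = 1, 27567 mod 4 = 3, so the flip contributes +1; sign now +1
(27567/9261): 27567 mod 9261 = 9045, so (27567/9261) = (9045/9261)
flip (9045/9261) -> (9261/9045): both odd, 9045 mod 4 = 1, 9261 mod 4 = 1, so the flip contributes +1; sign now +1
(9261/9045): 9261 mod 9045 = 216, so (9261/9045) = (216/9045)
factor out 2^3: 216 = 2^3·27; with 9045 mod 8 = 5, (2/9045) = -1; sign now -1; continue with (27/9045)
flip (27/9045) -> (9045/27): both odd, 27 mod 4 = 3, 9045 mod 4 = 1, so the flip contributes +1; sign now -1
(9045/27): 9045 mod 27 = 0, so (9045/27) = (0/27)
reached (0/27); gcd(a, n) > 1, so (0/27) = 0 and the symbol is 0

0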